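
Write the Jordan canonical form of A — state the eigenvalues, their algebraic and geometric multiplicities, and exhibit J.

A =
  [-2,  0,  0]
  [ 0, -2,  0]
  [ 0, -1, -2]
J_2(-2) ⊕ J_1(-2)

The characteristic polynomial is
  det(x·I − A) = x^3 + 6*x^2 + 12*x + 8 = (x + 2)^3

Eigenvalues and multiplicities (the geometric multiplicity of λ is n − rank(A − λI), which equals the number of Jordan blocks for λ):
  λ = -2: algebraic multiplicity = 3, geometric multiplicity = 2

Determining the block sizes for each eigenvalue:
  λ = -2: 2 blocks summing to 3 forces exactly one block of size 2 and the rest size 1 → block sizes [2, 1]

Assembling the blocks gives a Jordan form
J =
  [-2,  1,  0]
  [ 0, -2,  0]
  [ 0,  0, -2]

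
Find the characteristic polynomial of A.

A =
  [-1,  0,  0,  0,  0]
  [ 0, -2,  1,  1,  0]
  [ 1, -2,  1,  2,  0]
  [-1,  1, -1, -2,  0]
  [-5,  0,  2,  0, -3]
x^5 + 7*x^4 + 18*x^3 + 22*x^2 + 13*x + 3

Expanding det(x·I − A) (e.g. by cofactor expansion or by noting that A is similar to its Jordan form J, which has the same characteristic polynomial as A) gives
  χ_A(x) = x^5 + 7*x^4 + 18*x^3 + 22*x^2 + 13*x + 3
which factors as (x + 1)^4*(x + 3). The eigenvalues (with algebraic multiplicities) are λ = -3 with multiplicity 1, λ = -1 with multiplicity 4.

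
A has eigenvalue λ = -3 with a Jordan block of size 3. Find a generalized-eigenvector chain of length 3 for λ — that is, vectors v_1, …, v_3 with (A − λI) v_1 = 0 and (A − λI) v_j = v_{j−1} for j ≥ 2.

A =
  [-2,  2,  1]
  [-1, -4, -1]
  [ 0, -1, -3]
A Jordan chain for λ = -3 of length 3:
v_1 = (-1, 0, 1)ᵀ
v_2 = (1, -1, 0)ᵀ
v_3 = (1, 0, 0)ᵀ

Let N = A − (-3)·I. We want v_3 with N^3 v_3 = 0 but N^2 v_3 ≠ 0; then v_{j-1} := N · v_j for j = 3, …, 2.

Pick v_3 = (1, 0, 0)ᵀ.
Then v_2 = N · v_3 = (1, -1, 0)ᵀ.
Then v_1 = N · v_2 = (-1, 0, 1)ᵀ.

Sanity check: (A − (-3)·I) v_1 = (0, 0, 0)ᵀ = 0. ✓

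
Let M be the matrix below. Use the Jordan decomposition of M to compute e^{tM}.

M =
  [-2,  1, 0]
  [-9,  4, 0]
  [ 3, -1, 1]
e^{tM} =
  [-3*t*exp(t) + exp(t), t*exp(t), 0]
  [-9*t*exp(t), 3*t*exp(t) + exp(t), 0]
  [3*t*exp(t), -t*exp(t), exp(t)]

Strategy: write M = P · J · P⁻¹ where J is a Jordan canonical form, so e^{tM} = P · e^{tJ} · P⁻¹, and e^{tJ} can be computed block-by-block.

M has Jordan form
J =
  [1, 1, 0]
  [0, 1, 0]
  [0, 0, 1]
(up to reordering of blocks).

Per-block formulas:
  For a 2×2 Jordan block J_2(1): exp(t · J_2(1)) = e^(1t)·(I + t·N), where N is the 2×2 nilpotent shift.
  For a 1×1 block at λ = 1: exp(t · [1]) = [e^(1t)].

After assembling e^{tJ} and conjugating by P, we get:

e^{tM} =
  [-3*t*exp(t) + exp(t), t*exp(t), 0]
  [-9*t*exp(t), 3*t*exp(t) + exp(t), 0]
  [3*t*exp(t), -t*exp(t), exp(t)]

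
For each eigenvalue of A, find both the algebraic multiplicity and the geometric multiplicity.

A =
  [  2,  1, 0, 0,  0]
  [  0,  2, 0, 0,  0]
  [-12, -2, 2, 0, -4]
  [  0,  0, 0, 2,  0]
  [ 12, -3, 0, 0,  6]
λ = 2: alg = 4, geom = 3; λ = 6: alg = 1, geom = 1

Step 1 — factor the characteristic polynomial to read off the algebraic multiplicities:
  χ_A(x) = (x - 6)*(x - 2)^4

Step 2 — compute geometric multiplicities via the rank-nullity identity g(λ) = n − rank(A − λI):
  rank(A − (2)·I) = 2, so dim ker(A − (2)·I) = n − 2 = 3
  rank(A − (6)·I) = 4, so dim ker(A − (6)·I) = n − 4 = 1

Summary:
  λ = 2: algebraic multiplicity = 4, geometric multiplicity = 3
  λ = 6: algebraic multiplicity = 1, geometric multiplicity = 1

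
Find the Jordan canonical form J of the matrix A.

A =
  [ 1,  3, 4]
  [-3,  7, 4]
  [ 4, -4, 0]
J_1(0) ⊕ J_2(4)

The characteristic polynomial is
  det(x·I − A) = x^3 - 8*x^2 + 16*x = x*(x - 4)^2

Eigenvalues and multiplicities (the geometric multiplicity of λ is n − rank(A − λI), which equals the number of Jordan blocks for λ):
  λ = 0: algebraic multiplicity = 1, geometric multiplicity = 1
  λ = 4: algebraic multiplicity = 2, geometric multiplicity = 1

Determining the block sizes for each eigenvalue:
  λ = 0: one block (gm = 1), so the single block has size am = 1 → block sizes [1]
  λ = 4: one block (gm = 1), so the single block has size am = 2 → block sizes [2]

Assembling the blocks gives a Jordan form
J =
  [0, 0, 0]
  [0, 4, 1]
  [0, 0, 4]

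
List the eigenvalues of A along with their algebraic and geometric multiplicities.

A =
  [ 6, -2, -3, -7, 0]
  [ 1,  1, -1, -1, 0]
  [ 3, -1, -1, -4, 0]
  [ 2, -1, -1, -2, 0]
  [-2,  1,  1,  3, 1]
λ = 1: alg = 5, geom = 3

Step 1 — factor the characteristic polynomial to read off the algebraic multiplicities:
  χ_A(x) = (x - 1)^5

Step 2 — compute geometric multiplicities via the rank-nullity identity g(λ) = n − rank(A − λI):
  rank(A − (1)·I) = 2, so dim ker(A − (1)·I) = n − 2 = 3

Summary:
  λ = 1: algebraic multiplicity = 5, geometric multiplicity = 3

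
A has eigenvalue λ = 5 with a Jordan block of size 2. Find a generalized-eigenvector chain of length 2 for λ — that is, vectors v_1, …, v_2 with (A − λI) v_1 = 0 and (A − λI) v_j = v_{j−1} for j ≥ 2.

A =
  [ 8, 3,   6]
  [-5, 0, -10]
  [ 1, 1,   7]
A Jordan chain for λ = 5 of length 2:
v_1 = (3, -5, 1)ᵀ
v_2 = (1, 0, 0)ᵀ

Let N = A − (5)·I. We want v_2 with N^2 v_2 = 0 but N^1 v_2 ≠ 0; then v_{j-1} := N · v_j for j = 2, …, 2.

Pick v_2 = (1, 0, 0)ᵀ.
Then v_1 = N · v_2 = (3, -5, 1)ᵀ.

Sanity check: (A − (5)·I) v_1 = (0, 0, 0)ᵀ = 0. ✓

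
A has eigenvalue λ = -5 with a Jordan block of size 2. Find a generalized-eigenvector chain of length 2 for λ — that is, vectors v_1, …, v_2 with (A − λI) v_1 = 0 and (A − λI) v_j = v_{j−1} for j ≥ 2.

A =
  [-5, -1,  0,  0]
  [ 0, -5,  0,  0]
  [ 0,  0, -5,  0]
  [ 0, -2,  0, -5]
A Jordan chain for λ = -5 of length 2:
v_1 = (-1, 0, 0, -2)ᵀ
v_2 = (0, 1, 0, 0)ᵀ

Let N = A − (-5)·I. We want v_2 with N^2 v_2 = 0 but N^1 v_2 ≠ 0; then v_{j-1} := N · v_j for j = 2, …, 2.

Pick v_2 = (0, 1, 0, 0)ᵀ.
Then v_1 = N · v_2 = (-1, 0, 0, -2)ᵀ.

Sanity check: (A − (-5)·I) v_1 = (0, 0, 0, 0)ᵀ = 0. ✓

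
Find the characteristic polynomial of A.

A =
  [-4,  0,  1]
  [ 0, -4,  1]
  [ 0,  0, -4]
x^3 + 12*x^2 + 48*x + 64

Expanding det(x·I − A) (e.g. by cofactor expansion or by noting that A is similar to its Jordan form J, which has the same characteristic polynomial as A) gives
  χ_A(x) = x^3 + 12*x^2 + 48*x + 64
which factors as (x + 4)^3. The eigenvalues (with algebraic multiplicities) are λ = -4 with multiplicity 3.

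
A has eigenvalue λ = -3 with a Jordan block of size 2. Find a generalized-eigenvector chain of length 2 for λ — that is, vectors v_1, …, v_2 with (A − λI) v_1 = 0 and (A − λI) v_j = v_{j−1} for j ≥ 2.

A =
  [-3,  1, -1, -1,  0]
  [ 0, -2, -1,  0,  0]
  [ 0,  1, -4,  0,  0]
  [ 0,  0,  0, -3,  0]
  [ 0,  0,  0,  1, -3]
A Jordan chain for λ = -3 of length 2:
v_1 = (1, 1, 1, 0, 0)ᵀ
v_2 = (0, 1, 0, 0, 0)ᵀ

Let N = A − (-3)·I. We want v_2 with N^2 v_2 = 0 but N^1 v_2 ≠ 0; then v_{j-1} := N · v_j for j = 2, …, 2.

Pick v_2 = (0, 1, 0, 0, 0)ᵀ.
Then v_1 = N · v_2 = (1, 1, 1, 0, 0)ᵀ.

Sanity check: (A − (-3)·I) v_1 = (0, 0, 0, 0, 0)ᵀ = 0. ✓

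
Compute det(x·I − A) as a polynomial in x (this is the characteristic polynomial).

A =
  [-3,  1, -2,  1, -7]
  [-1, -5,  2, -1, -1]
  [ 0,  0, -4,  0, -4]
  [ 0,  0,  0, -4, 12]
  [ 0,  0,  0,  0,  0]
x^5 + 16*x^4 + 96*x^3 + 256*x^2 + 256*x

Expanding det(x·I − A) (e.g. by cofactor expansion or by noting that A is similar to its Jordan form J, which has the same characteristic polynomial as A) gives
  χ_A(x) = x^5 + 16*x^4 + 96*x^3 + 256*x^2 + 256*x
which factors as x*(x + 4)^4. The eigenvalues (with algebraic multiplicities) are λ = -4 with multiplicity 4, λ = 0 with multiplicity 1.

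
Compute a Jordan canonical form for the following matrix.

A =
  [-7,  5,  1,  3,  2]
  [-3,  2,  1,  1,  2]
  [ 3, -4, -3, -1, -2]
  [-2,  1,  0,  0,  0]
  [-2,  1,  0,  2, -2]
J_3(-2) ⊕ J_1(-2) ⊕ J_1(-2)

The characteristic polynomial is
  det(x·I − A) = x^5 + 10*x^4 + 40*x^3 + 80*x^2 + 80*x + 32 = (x + 2)^5

Eigenvalues and multiplicities (the geometric multiplicity of λ is n − rank(A − λI), which equals the number of Jordan blocks for λ):
  λ = -2: algebraic multiplicity = 5, geometric multiplicity = 3

Determining the block sizes for each eigenvalue:
  λ = -2: with am = 5 and gm = 3, the partition is not yet determined (e.g. several partitions of 5 into 3 parts exist). Let N = A − (-2)·I. Computing rank(N^1) = 2, rank(N^2) = 1, rank(N^3) = 0; the number of blocks of size ≥ j is rank(N^{j−1}) − rank(N^j), giving [3, 1, 1]. So we have 1 block(s) of size 3, 2 block(s) of size 1 → block sizes [3, 1, 1]

Assembling the blocks gives a Jordan form
J =
  [-2,  1,  0,  0,  0]
  [ 0, -2,  1,  0,  0]
  [ 0,  0, -2,  0,  0]
  [ 0,  0,  0, -2,  0]
  [ 0,  0,  0,  0, -2]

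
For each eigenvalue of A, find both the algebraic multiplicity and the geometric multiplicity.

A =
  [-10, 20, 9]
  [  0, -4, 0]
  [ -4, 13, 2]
λ = -4: alg = 3, geom = 1

Step 1 — factor the characteristic polynomial to read off the algebraic multiplicities:
  χ_A(x) = (x + 4)^3

Step 2 — compute geometric multiplicities via the rank-nullity identity g(λ) = n − rank(A − λI):
  rank(A − (-4)·I) = 2, so dim ker(A − (-4)·I) = n − 2 = 1

Summary:
  λ = -4: algebraic multiplicity = 3, geometric multiplicity = 1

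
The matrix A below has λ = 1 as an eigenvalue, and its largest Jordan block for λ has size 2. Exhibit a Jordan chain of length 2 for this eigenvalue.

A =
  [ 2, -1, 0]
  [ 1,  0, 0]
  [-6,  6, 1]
A Jordan chain for λ = 1 of length 2:
v_1 = (1, 1, -6)ᵀ
v_2 = (1, 0, 0)ᵀ

Let N = A − (1)·I. We want v_2 with N^2 v_2 = 0 but N^1 v_2 ≠ 0; then v_{j-1} := N · v_j for j = 2, …, 2.

Pick v_2 = (1, 0, 0)ᵀ.
Then v_1 = N · v_2 = (1, 1, -6)ᵀ.

Sanity check: (A − (1)·I) v_1 = (0, 0, 0)ᵀ = 0. ✓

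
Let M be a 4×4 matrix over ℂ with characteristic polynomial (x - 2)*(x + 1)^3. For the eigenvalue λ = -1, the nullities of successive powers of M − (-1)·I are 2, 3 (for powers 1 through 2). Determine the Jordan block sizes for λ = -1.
Block sizes for λ = -1: [2, 1]

From the dimensions of kernels of powers, the number of Jordan blocks of size at least j is d_j − d_{j−1} where d_j = dim ker(N^j) (with d_0 = 0). Computing the differences gives [2, 1].
The number of blocks of size exactly k is (#blocks of size ≥ k) − (#blocks of size ≥ k + 1), so the partition is: 1 block(s) of size 1, 1 block(s) of size 2.
In nonincreasing order the block sizes are [2, 1].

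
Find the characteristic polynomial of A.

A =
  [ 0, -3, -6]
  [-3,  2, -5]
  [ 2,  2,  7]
x^3 - 9*x^2 + 27*x - 27

Expanding det(x·I − A) (e.g. by cofactor expansion or by noting that A is similar to its Jordan form J, which has the same characteristic polynomial as A) gives
  χ_A(x) = x^3 - 9*x^2 + 27*x - 27
which factors as (x - 3)^3. The eigenvalues (with algebraic multiplicities) are λ = 3 with multiplicity 3.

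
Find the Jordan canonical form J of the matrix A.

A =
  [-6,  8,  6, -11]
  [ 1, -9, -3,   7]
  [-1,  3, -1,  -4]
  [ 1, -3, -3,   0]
J_3(-4) ⊕ J_1(-4)

The characteristic polynomial is
  det(x·I − A) = x^4 + 16*x^3 + 96*x^2 + 256*x + 256 = (x + 4)^4

Eigenvalues and multiplicities (the geometric multiplicity of λ is n − rank(A − λI), which equals the number of Jordan blocks for λ):
  λ = -4: algebraic multiplicity = 4, geometric multiplicity = 2

Determining the block sizes for each eigenvalue:
  λ = -4: with am = 4 and gm = 2, the partition is not yet determined (e.g. several partitions of 4 into 2 parts exist). Let N = A − (-4)·I. Computing rank(N^1) = 2, rank(N^2) = 1, rank(N^3) = 0; the number of blocks of size ≥ j is rank(N^{j−1}) − rank(N^j), giving [2, 1, 1]. So we have 1 block(s) of size 3, 1 block(s) of size 1 → block sizes [3, 1]

Assembling the blocks gives a Jordan form
J =
  [-4,  1,  0,  0]
  [ 0, -4,  1,  0]
  [ 0,  0, -4,  0]
  [ 0,  0,  0, -4]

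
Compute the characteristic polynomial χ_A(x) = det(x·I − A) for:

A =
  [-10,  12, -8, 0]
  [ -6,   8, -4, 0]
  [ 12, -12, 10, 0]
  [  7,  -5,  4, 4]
x^4 - 12*x^3 + 52*x^2 - 96*x + 64

Expanding det(x·I − A) (e.g. by cofactor expansion or by noting that A is similar to its Jordan form J, which has the same characteristic polynomial as A) gives
  χ_A(x) = x^4 - 12*x^3 + 52*x^2 - 96*x + 64
which factors as (x - 4)^2*(x - 2)^2. The eigenvalues (with algebraic multiplicities) are λ = 2 with multiplicity 2, λ = 4 with multiplicity 2.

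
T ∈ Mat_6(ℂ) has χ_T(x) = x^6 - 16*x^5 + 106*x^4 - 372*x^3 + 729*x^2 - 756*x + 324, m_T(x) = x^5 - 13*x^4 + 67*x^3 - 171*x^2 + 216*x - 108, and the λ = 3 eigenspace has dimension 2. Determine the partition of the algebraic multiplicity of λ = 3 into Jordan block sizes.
Block sizes for λ = 3: [3, 1]

Step 1 — from the characteristic polynomial, algebraic multiplicity of λ = 3 is 4. From dim ker(T − (3)·I) = 2, there are exactly 2 Jordan blocks for λ = 3.
Step 2 — from the minimal polynomial, the factor (x − 3)^3 tells us the largest block for λ = 3 has size 3.
Step 3 — with total size 4, 2 blocks, and largest block 3, the block sizes (in nonincreasing order) are [3, 1].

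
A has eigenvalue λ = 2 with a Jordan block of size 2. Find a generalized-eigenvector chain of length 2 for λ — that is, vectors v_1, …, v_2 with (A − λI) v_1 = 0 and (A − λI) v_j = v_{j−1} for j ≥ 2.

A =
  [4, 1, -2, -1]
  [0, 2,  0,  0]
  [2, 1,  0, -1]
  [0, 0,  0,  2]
A Jordan chain for λ = 2 of length 2:
v_1 = (2, 0, 2, 0)ᵀ
v_2 = (1, 0, 0, 0)ᵀ

Let N = A − (2)·I. We want v_2 with N^2 v_2 = 0 but N^1 v_2 ≠ 0; then v_{j-1} := N · v_j for j = 2, …, 2.

Pick v_2 = (1, 0, 0, 0)ᵀ.
Then v_1 = N · v_2 = (2, 0, 2, 0)ᵀ.

Sanity check: (A − (2)·I) v_1 = (0, 0, 0, 0)ᵀ = 0. ✓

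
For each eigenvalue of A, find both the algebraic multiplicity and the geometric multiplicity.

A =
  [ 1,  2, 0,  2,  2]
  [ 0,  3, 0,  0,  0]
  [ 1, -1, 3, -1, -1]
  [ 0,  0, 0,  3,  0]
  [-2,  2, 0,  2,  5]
λ = 3: alg = 5, geom = 4

Step 1 — factor the characteristic polynomial to read off the algebraic multiplicities:
  χ_A(x) = (x - 3)^5

Step 2 — compute geometric multiplicities via the rank-nullity identity g(λ) = n − rank(A − λI):
  rank(A − (3)·I) = 1, so dim ker(A − (3)·I) = n − 1 = 4

Summary:
  λ = 3: algebraic multiplicity = 5, geometric multiplicity = 4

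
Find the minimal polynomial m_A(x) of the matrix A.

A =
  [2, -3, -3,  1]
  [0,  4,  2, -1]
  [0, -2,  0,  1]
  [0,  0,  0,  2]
x^2 - 4*x + 4

The characteristic polynomial is χ_A(x) = (x - 2)^4, so the eigenvalues are known. The minimal polynomial is
  m_A(x) = Π_λ (x − λ)^{k_λ}
where k_λ is the size of the *largest* Jordan block for λ (equivalently, the smallest k with (A − λI)^k v = 0 for every generalised eigenvector v of λ).

  λ = 2: largest Jordan block has size 2, contributing (x − 2)^2

So m_A(x) = (x - 2)^2 = x^2 - 4*x + 4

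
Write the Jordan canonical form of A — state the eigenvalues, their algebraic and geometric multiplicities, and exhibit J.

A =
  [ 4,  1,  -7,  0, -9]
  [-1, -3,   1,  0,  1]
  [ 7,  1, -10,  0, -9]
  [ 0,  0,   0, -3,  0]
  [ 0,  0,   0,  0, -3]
J_3(-3) ⊕ J_1(-3) ⊕ J_1(-3)

The characteristic polynomial is
  det(x·I − A) = x^5 + 15*x^4 + 90*x^3 + 270*x^2 + 405*x + 243 = (x + 3)^5

Eigenvalues and multiplicities (the geometric multiplicity of λ is n − rank(A − λI), which equals the number of Jordan blocks for λ):
  λ = -3: algebraic multiplicity = 5, geometric multiplicity = 3

Determining the block sizes for each eigenvalue:
  λ = -3: with am = 5 and gm = 3, the partition is not yet determined (e.g. several partitions of 5 into 3 parts exist). Let N = A − (-3)·I. Computing rank(N^1) = 2, rank(N^2) = 1, rank(N^3) = 0; the number of blocks of size ≥ j is rank(N^{j−1}) − rank(N^j), giving [3, 1, 1]. So we have 1 block(s) of size 3, 2 block(s) of size 1 → block sizes [3, 1, 1]

Assembling the blocks gives a Jordan form
J =
  [-3,  1,  0,  0,  0]
  [ 0, -3,  1,  0,  0]
  [ 0,  0, -3,  0,  0]
  [ 0,  0,  0, -3,  0]
  [ 0,  0,  0,  0, -3]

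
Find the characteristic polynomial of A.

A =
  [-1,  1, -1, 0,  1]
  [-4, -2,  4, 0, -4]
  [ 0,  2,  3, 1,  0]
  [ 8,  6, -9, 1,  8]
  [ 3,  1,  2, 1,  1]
x^5 - 2*x^4 - 8*x^3 + 16*x^2 + 16*x - 32

Expanding det(x·I − A) (e.g. by cofactor expansion or by noting that A is similar to its Jordan form J, which has the same characteristic polynomial as A) gives
  χ_A(x) = x^5 - 2*x^4 - 8*x^3 + 16*x^2 + 16*x - 32
which factors as (x - 2)^3*(x + 2)^2. The eigenvalues (with algebraic multiplicities) are λ = -2 with multiplicity 2, λ = 2 with multiplicity 3.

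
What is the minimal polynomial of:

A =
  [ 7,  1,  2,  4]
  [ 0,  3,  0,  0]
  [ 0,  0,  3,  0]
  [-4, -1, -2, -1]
x^2 - 6*x + 9

The characteristic polynomial is χ_A(x) = (x - 3)^4, so the eigenvalues are known. The minimal polynomial is
  m_A(x) = Π_λ (x − λ)^{k_λ}
where k_λ is the size of the *largest* Jordan block for λ (equivalently, the smallest k with (A − λI)^k v = 0 for every generalised eigenvector v of λ).

  λ = 3: largest Jordan block has size 2, contributing (x − 3)^2

So m_A(x) = (x - 3)^2 = x^2 - 6*x + 9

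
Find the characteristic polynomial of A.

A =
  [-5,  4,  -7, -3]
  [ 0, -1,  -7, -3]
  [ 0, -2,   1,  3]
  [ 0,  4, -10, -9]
x^4 + 14*x^3 + 72*x^2 + 162*x + 135

Expanding det(x·I − A) (e.g. by cofactor expansion or by noting that A is similar to its Jordan form J, which has the same characteristic polynomial as A) gives
  χ_A(x) = x^4 + 14*x^3 + 72*x^2 + 162*x + 135
which factors as (x + 3)^3*(x + 5). The eigenvalues (with algebraic multiplicities) are λ = -5 with multiplicity 1, λ = -3 with multiplicity 3.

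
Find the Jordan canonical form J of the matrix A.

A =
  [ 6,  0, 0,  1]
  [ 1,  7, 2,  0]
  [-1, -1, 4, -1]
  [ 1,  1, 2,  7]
J_3(6) ⊕ J_1(6)

The characteristic polynomial is
  det(x·I − A) = x^4 - 24*x^3 + 216*x^2 - 864*x + 1296 = (x - 6)^4

Eigenvalues and multiplicities (the geometric multiplicity of λ is n − rank(A − λI), which equals the number of Jordan blocks for λ):
  λ = 6: algebraic multiplicity = 4, geometric multiplicity = 2

Determining the block sizes for each eigenvalue:
  λ = 6: with am = 4 and gm = 2, the partition is not yet determined (e.g. several partitions of 4 into 2 parts exist). Let N = A − (6)·I. Computing rank(N^1) = 2, rank(N^2) = 1, rank(N^3) = 0; the number of blocks of size ≥ j is rank(N^{j−1}) − rank(N^j), giving [2, 1, 1]. So we have 1 block(s) of size 3, 1 block(s) of size 1 → block sizes [3, 1]

Assembling the blocks gives a Jordan form
J =
  [6, 1, 0, 0]
  [0, 6, 1, 0]
  [0, 0, 6, 0]
  [0, 0, 0, 6]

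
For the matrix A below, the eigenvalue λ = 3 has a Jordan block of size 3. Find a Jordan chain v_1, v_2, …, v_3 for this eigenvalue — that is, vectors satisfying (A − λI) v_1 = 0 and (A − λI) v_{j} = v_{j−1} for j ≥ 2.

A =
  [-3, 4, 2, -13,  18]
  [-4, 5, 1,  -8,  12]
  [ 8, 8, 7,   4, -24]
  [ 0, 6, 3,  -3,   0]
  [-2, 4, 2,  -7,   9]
A Jordan chain for λ = 3 of length 3:
v_1 = (-6, -4, 8, 0, -2)ᵀ
v_2 = (4, 2, 8, 6, 4)ᵀ
v_3 = (0, 1, 0, 0, 0)ᵀ

Let N = A − (3)·I. We want v_3 with N^3 v_3 = 0 but N^2 v_3 ≠ 0; then v_{j-1} := N · v_j for j = 3, …, 2.

Pick v_3 = (0, 1, 0, 0, 0)ᵀ.
Then v_2 = N · v_3 = (4, 2, 8, 6, 4)ᵀ.
Then v_1 = N · v_2 = (-6, -4, 8, 0, -2)ᵀ.

Sanity check: (A − (3)·I) v_1 = (0, 0, 0, 0, 0)ᵀ = 0. ✓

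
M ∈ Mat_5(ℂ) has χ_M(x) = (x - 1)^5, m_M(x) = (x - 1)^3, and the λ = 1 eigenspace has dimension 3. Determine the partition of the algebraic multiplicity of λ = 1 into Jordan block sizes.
Block sizes for λ = 1: [3, 1, 1]

Step 1 — from the characteristic polynomial, algebraic multiplicity of λ = 1 is 5. From dim ker(M − (1)·I) = 3, there are exactly 3 Jordan blocks for λ = 1.
Step 2 — from the minimal polynomial, the factor (x − 1)^3 tells us the largest block for λ = 1 has size 3.
Step 3 — with total size 5, 3 blocks, and largest block 3, the block sizes (in nonincreasing order) are [3, 1, 1].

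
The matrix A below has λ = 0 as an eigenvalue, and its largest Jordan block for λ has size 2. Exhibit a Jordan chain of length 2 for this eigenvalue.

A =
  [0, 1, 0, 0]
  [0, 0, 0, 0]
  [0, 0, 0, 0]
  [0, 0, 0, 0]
A Jordan chain for λ = 0 of length 2:
v_1 = (1, 0, 0, 0)ᵀ
v_2 = (0, 1, 0, 0)ᵀ

Let N = A − (0)·I. We want v_2 with N^2 v_2 = 0 but N^1 v_2 ≠ 0; then v_{j-1} := N · v_j for j = 2, …, 2.

Pick v_2 = (0, 1, 0, 0)ᵀ.
Then v_1 = N · v_2 = (1, 0, 0, 0)ᵀ.

Sanity check: (A − (0)·I) v_1 = (0, 0, 0, 0)ᵀ = 0. ✓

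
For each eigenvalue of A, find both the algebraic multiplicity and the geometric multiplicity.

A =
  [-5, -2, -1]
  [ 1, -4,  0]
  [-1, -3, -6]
λ = -5: alg = 3, geom = 1

Step 1 — factor the characteristic polynomial to read off the algebraic multiplicities:
  χ_A(x) = (x + 5)^3

Step 2 — compute geometric multiplicities via the rank-nullity identity g(λ) = n − rank(A − λI):
  rank(A − (-5)·I) = 2, so dim ker(A − (-5)·I) = n − 2 = 1

Summary:
  λ = -5: algebraic multiplicity = 3, geometric multiplicity = 1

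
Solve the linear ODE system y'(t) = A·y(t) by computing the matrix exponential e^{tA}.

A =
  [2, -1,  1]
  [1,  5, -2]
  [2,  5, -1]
e^{tA} =
  [t^2*exp(2*t)/2 + exp(2*t), t^2*exp(2*t) - t*exp(2*t), -t^2*exp(2*t)/2 + t*exp(2*t)]
  [-t^2*exp(2*t)/2 + t*exp(2*t), -t^2*exp(2*t) + 3*t*exp(2*t) + exp(2*t), t^2*exp(2*t)/2 - 2*t*exp(2*t)]
  [-t^2*exp(2*t)/2 + 2*t*exp(2*t), -t^2*exp(2*t) + 5*t*exp(2*t), t^2*exp(2*t)/2 - 3*t*exp(2*t) + exp(2*t)]

Strategy: write A = P · J · P⁻¹ where J is a Jordan canonical form, so e^{tA} = P · e^{tJ} · P⁻¹, and e^{tJ} can be computed block-by-block.

A has Jordan form
J =
  [2, 1, 0]
  [0, 2, 1]
  [0, 0, 2]
(up to reordering of blocks).

Per-block formulas:
  For a 3×3 Jordan block J_3(2): exp(t · J_3(2)) = e^(2t)·(I + t·N + (t^2/2)·N^2), where N is the 3×3 nilpotent shift.

After assembling e^{tJ} and conjugating by P, we get:

e^{tA} =
  [t^2*exp(2*t)/2 + exp(2*t), t^2*exp(2*t) - t*exp(2*t), -t^2*exp(2*t)/2 + t*exp(2*t)]
  [-t^2*exp(2*t)/2 + t*exp(2*t), -t^2*exp(2*t) + 3*t*exp(2*t) + exp(2*t), t^2*exp(2*t)/2 - 2*t*exp(2*t)]
  [-t^2*exp(2*t)/2 + 2*t*exp(2*t), -t^2*exp(2*t) + 5*t*exp(2*t), t^2*exp(2*t)/2 - 3*t*exp(2*t) + exp(2*t)]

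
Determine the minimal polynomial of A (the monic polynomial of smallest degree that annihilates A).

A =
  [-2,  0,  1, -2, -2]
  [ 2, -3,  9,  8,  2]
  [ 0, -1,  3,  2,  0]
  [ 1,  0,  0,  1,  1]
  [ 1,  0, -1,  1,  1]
x^3

The characteristic polynomial is χ_A(x) = x^5, so the eigenvalues are known. The minimal polynomial is
  m_A(x) = Π_λ (x − λ)^{k_λ}
where k_λ is the size of the *largest* Jordan block for λ (equivalently, the smallest k with (A − λI)^k v = 0 for every generalised eigenvector v of λ).

  λ = 0: largest Jordan block has size 3, contributing (x − 0)^3

So m_A(x) = x^3 = x^3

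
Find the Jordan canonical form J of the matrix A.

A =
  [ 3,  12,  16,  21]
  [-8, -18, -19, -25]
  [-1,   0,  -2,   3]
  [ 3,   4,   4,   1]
J_2(-4) ⊕ J_2(-4)

The characteristic polynomial is
  det(x·I − A) = x^4 + 16*x^3 + 96*x^2 + 256*x + 256 = (x + 4)^4

Eigenvalues and multiplicities (the geometric multiplicity of λ is n − rank(A − λI), which equals the number of Jordan blocks for λ):
  λ = -4: algebraic multiplicity = 4, geometric multiplicity = 2

Determining the block sizes for each eigenvalue:
  λ = -4: with am = 4 and gm = 2, the partition is not yet determined (e.g. several partitions of 4 into 2 parts exist). Let N = A − (-4)·I. Computing rank(N^1) = 2, rank(N^2) = 0; the number of blocks of size ≥ j is rank(N^{j−1}) − rank(N^j), giving [2, 2]. So we have 2 block(s) of size 2 → block sizes [2, 2]

Assembling the blocks gives a Jordan form
J =
  [-4,  1,  0,  0]
  [ 0, -4,  0,  0]
  [ 0,  0, -4,  1]
  [ 0,  0,  0, -4]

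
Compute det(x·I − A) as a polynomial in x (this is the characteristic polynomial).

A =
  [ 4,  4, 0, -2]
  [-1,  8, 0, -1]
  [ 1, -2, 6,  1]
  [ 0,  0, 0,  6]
x^4 - 24*x^3 + 216*x^2 - 864*x + 1296

Expanding det(x·I − A) (e.g. by cofactor expansion or by noting that A is similar to its Jordan form J, which has the same characteristic polynomial as A) gives
  χ_A(x) = x^4 - 24*x^3 + 216*x^2 - 864*x + 1296
which factors as (x - 6)^4. The eigenvalues (with algebraic multiplicities) are λ = 6 with multiplicity 4.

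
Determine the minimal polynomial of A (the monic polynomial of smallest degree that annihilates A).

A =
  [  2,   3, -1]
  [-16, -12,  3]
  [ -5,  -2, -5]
x^3 + 15*x^2 + 75*x + 125

The characteristic polynomial is χ_A(x) = (x + 5)^3, so the eigenvalues are known. The minimal polynomial is
  m_A(x) = Π_λ (x − λ)^{k_λ}
where k_λ is the size of the *largest* Jordan block for λ (equivalently, the smallest k with (A − λI)^k v = 0 for every generalised eigenvector v of λ).

  λ = -5: largest Jordan block has size 3, contributing (x + 5)^3

So m_A(x) = (x + 5)^3 = x^3 + 15*x^2 + 75*x + 125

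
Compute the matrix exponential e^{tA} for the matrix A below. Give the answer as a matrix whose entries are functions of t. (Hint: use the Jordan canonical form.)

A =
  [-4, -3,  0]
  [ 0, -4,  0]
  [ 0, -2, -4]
e^{tA} =
  [exp(-4*t), -3*t*exp(-4*t), 0]
  [0, exp(-4*t), 0]
  [0, -2*t*exp(-4*t), exp(-4*t)]

Strategy: write A = P · J · P⁻¹ where J is a Jordan canonical form, so e^{tA} = P · e^{tJ} · P⁻¹, and e^{tJ} can be computed block-by-block.

A has Jordan form
J =
  [-4,  1,  0]
  [ 0, -4,  0]
  [ 0,  0, -4]
(up to reordering of blocks).

Per-block formulas:
  For a 1×1 block at λ = -4: exp(t · [-4]) = [e^(-4t)].
  For a 2×2 Jordan block J_2(-4): exp(t · J_2(-4)) = e^(-4t)·(I + t·N), where N is the 2×2 nilpotent shift.

After assembling e^{tJ} and conjugating by P, we get:

e^{tA} =
  [exp(-4*t), -3*t*exp(-4*t), 0]
  [0, exp(-4*t), 0]
  [0, -2*t*exp(-4*t), exp(-4*t)]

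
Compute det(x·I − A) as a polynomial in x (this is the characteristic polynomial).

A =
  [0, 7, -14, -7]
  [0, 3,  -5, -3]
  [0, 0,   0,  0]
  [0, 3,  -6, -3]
x^4

Expanding det(x·I − A) (e.g. by cofactor expansion or by noting that A is similar to its Jordan form J, which has the same characteristic polynomial as A) gives
  χ_A(x) = x^4
which factors as x^4. The eigenvalues (with algebraic multiplicities) are λ = 0 with multiplicity 4.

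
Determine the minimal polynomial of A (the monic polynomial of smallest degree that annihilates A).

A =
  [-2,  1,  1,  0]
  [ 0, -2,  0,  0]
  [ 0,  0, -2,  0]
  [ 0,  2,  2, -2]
x^2 + 4*x + 4

The characteristic polynomial is χ_A(x) = (x + 2)^4, so the eigenvalues are known. The minimal polynomial is
  m_A(x) = Π_λ (x − λ)^{k_λ}
where k_λ is the size of the *largest* Jordan block for λ (equivalently, the smallest k with (A − λI)^k v = 0 for every generalised eigenvector v of λ).

  λ = -2: largest Jordan block has size 2, contributing (x + 2)^2

So m_A(x) = (x + 2)^2 = x^2 + 4*x + 4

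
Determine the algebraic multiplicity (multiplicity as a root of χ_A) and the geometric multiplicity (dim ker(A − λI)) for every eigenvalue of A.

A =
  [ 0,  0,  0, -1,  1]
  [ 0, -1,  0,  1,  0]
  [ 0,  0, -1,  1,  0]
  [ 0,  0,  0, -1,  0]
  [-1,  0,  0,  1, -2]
λ = -1: alg = 5, geom = 3

Step 1 — factor the characteristic polynomial to read off the algebraic multiplicities:
  χ_A(x) = (x + 1)^5

Step 2 — compute geometric multiplicities via the rank-nullity identity g(λ) = n − rank(A − λI):
  rank(A − (-1)·I) = 2, so dim ker(A − (-1)·I) = n − 2 = 3

Summary:
  λ = -1: algebraic multiplicity = 5, geometric multiplicity = 3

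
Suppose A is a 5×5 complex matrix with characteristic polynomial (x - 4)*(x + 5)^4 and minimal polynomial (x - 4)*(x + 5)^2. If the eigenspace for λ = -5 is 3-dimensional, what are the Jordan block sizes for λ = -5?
Block sizes for λ = -5: [2, 1, 1]

Step 1 — from the characteristic polynomial, algebraic multiplicity of λ = -5 is 4. From dim ker(A − (-5)·I) = 3, there are exactly 3 Jordan blocks for λ = -5.
Step 2 — from the minimal polynomial, the factor (x + 5)^2 tells us the largest block for λ = -5 has size 2.
Step 3 — with total size 4, 3 blocks, and largest block 2, the block sizes (in nonincreasing order) are [2, 1, 1].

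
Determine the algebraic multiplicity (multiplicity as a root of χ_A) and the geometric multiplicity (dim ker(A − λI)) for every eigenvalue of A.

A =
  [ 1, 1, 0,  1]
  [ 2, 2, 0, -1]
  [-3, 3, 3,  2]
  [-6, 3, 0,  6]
λ = 3: alg = 4, geom = 2

Step 1 — factor the characteristic polynomial to read off the algebraic multiplicities:
  χ_A(x) = (x - 3)^4

Step 2 — compute geometric multiplicities via the rank-nullity identity g(λ) = n − rank(A − λI):
  rank(A − (3)·I) = 2, so dim ker(A − (3)·I) = n − 2 = 2

Summary:
  λ = 3: algebraic multiplicity = 4, geometric multiplicity = 2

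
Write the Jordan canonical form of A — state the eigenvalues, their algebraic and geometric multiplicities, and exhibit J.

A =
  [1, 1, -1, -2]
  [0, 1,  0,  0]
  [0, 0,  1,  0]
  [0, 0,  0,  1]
J_2(1) ⊕ J_1(1) ⊕ J_1(1)

The characteristic polynomial is
  det(x·I − A) = x^4 - 4*x^3 + 6*x^2 - 4*x + 1 = (x - 1)^4

Eigenvalues and multiplicities (the geometric multiplicity of λ is n − rank(A − λI), which equals the number of Jordan blocks for λ):
  λ = 1: algebraic multiplicity = 4, geometric multiplicity = 3

Determining the block sizes for each eigenvalue:
  λ = 1: 3 blocks summing to 4 forces exactly one block of size 2 and the rest size 1 → block sizes [2, 1, 1]

Assembling the blocks gives a Jordan form
J =
  [1, 1, 0, 0]
  [0, 1, 0, 0]
  [0, 0, 1, 0]
  [0, 0, 0, 1]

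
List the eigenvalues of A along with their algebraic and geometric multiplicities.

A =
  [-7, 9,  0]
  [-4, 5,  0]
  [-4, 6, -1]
λ = -1: alg = 3, geom = 2

Step 1 — factor the characteristic polynomial to read off the algebraic multiplicities:
  χ_A(x) = (x + 1)^3

Step 2 — compute geometric multiplicities via the rank-nullity identity g(λ) = n − rank(A − λI):
  rank(A − (-1)·I) = 1, so dim ker(A − (-1)·I) = n − 1 = 2

Summary:
  λ = -1: algebraic multiplicity = 3, geometric multiplicity = 2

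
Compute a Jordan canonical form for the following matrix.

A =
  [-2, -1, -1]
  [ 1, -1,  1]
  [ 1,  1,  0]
J_3(-1)

The characteristic polynomial is
  det(x·I − A) = x^3 + 3*x^2 + 3*x + 1 = (x + 1)^3

Eigenvalues and multiplicities (the geometric multiplicity of λ is n − rank(A − λI), which equals the number of Jordan blocks for λ):
  λ = -1: algebraic multiplicity = 3, geometric multiplicity = 1

Determining the block sizes for each eigenvalue:
  λ = -1: one block (gm = 1), so the single block has size am = 3 → block sizes [3]

Assembling the blocks gives a Jordan form
J =
  [-1,  1,  0]
  [ 0, -1,  1]
  [ 0,  0, -1]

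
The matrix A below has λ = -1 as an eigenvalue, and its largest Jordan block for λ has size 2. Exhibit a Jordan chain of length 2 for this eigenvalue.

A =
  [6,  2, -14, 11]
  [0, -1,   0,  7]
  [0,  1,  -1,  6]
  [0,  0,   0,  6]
A Jordan chain for λ = -1 of length 2:
v_1 = (2, 0, 1, 0)ᵀ
v_2 = (0, 1, 0, 0)ᵀ

Let N = A − (-1)·I. We want v_2 with N^2 v_2 = 0 but N^1 v_2 ≠ 0; then v_{j-1} := N · v_j for j = 2, …, 2.

Pick v_2 = (0, 1, 0, 0)ᵀ.
Then v_1 = N · v_2 = (2, 0, 1, 0)ᵀ.

Sanity check: (A − (-1)·I) v_1 = (0, 0, 0, 0)ᵀ = 0. ✓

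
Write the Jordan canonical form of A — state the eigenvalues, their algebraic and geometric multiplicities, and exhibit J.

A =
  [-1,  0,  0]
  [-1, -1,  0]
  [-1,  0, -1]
J_2(-1) ⊕ J_1(-1)

The characteristic polynomial is
  det(x·I − A) = x^3 + 3*x^2 + 3*x + 1 = (x + 1)^3

Eigenvalues and multiplicities (the geometric multiplicity of λ is n − rank(A − λI), which equals the number of Jordan blocks for λ):
  λ = -1: algebraic multiplicity = 3, geometric multiplicity = 2

Determining the block sizes for each eigenvalue:
  λ = -1: 2 blocks summing to 3 forces exactly one block of size 2 and the rest size 1 → block sizes [2, 1]

Assembling the blocks gives a Jordan form
J =
  [-1,  1,  0]
  [ 0, -1,  0]
  [ 0,  0, -1]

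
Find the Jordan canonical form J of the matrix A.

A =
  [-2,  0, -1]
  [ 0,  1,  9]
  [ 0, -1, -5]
J_3(-2)

The characteristic polynomial is
  det(x·I − A) = x^3 + 6*x^2 + 12*x + 8 = (x + 2)^3

Eigenvalues and multiplicities (the geometric multiplicity of λ is n − rank(A − λI), which equals the number of Jordan blocks for λ):
  λ = -2: algebraic multiplicity = 3, geometric multiplicity = 1

Determining the block sizes for each eigenvalue:
  λ = -2: one block (gm = 1), so the single block has size am = 3 → block sizes [3]

Assembling the blocks gives a Jordan form
J =
  [-2,  1,  0]
  [ 0, -2,  1]
  [ 0,  0, -2]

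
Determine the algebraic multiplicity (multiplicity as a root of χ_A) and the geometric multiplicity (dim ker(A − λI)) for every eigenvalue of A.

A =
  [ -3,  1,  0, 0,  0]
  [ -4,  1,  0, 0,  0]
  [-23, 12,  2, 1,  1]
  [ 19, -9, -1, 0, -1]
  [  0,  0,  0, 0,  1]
λ = -1: alg = 2, geom = 1; λ = 1: alg = 3, geom = 2

Step 1 — factor the characteristic polynomial to read off the algebraic multiplicities:
  χ_A(x) = (x - 1)^3*(x + 1)^2

Step 2 — compute geometric multiplicities via the rank-nullity identity g(λ) = n − rank(A − λI):
  rank(A − (-1)·I) = 4, so dim ker(A − (-1)·I) = n − 4 = 1
  rank(A − (1)·I) = 3, so dim ker(A − (1)·I) = n − 3 = 2

Summary:
  λ = -1: algebraic multiplicity = 2, geometric multiplicity = 1
  λ = 1: algebraic multiplicity = 3, geometric multiplicity = 2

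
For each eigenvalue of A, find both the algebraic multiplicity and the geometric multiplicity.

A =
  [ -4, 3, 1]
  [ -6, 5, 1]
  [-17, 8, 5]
λ = 2: alg = 3, geom = 1

Step 1 — factor the characteristic polynomial to read off the algebraic multiplicities:
  χ_A(x) = (x - 2)^3

Step 2 — compute geometric multiplicities via the rank-nullity identity g(λ) = n − rank(A − λI):
  rank(A − (2)·I) = 2, so dim ker(A − (2)·I) = n − 2 = 1

Summary:
  λ = 2: algebraic multiplicity = 3, geometric multiplicity = 1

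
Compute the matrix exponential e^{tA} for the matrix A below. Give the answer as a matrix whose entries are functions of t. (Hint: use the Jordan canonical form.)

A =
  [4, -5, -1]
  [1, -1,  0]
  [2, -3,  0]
e^{tA} =
  [t^2*exp(t) + 3*t*exp(t) + exp(t), -t^2*exp(t) - 5*t*exp(t), -t^2*exp(t) - t*exp(t)]
  [t^2*exp(t)/2 + t*exp(t), -t^2*exp(t)/2 - 2*t*exp(t) + exp(t), -t^2*exp(t)/2]
  [t^2*exp(t)/2 + 2*t*exp(t), -t^2*exp(t)/2 - 3*t*exp(t), -t^2*exp(t)/2 - t*exp(t) + exp(t)]

Strategy: write A = P · J · P⁻¹ where J is a Jordan canonical form, so e^{tA} = P · e^{tJ} · P⁻¹, and e^{tJ} can be computed block-by-block.

A has Jordan form
J =
  [1, 1, 0]
  [0, 1, 1]
  [0, 0, 1]
(up to reordering of blocks).

Per-block formulas:
  For a 3×3 Jordan block J_3(1): exp(t · J_3(1)) = e^(1t)·(I + t·N + (t^2/2)·N^2), where N is the 3×3 nilpotent shift.

After assembling e^{tJ} and conjugating by P, we get:

e^{tA} =
  [t^2*exp(t) + 3*t*exp(t) + exp(t), -t^2*exp(t) - 5*t*exp(t), -t^2*exp(t) - t*exp(t)]
  [t^2*exp(t)/2 + t*exp(t), -t^2*exp(t)/2 - 2*t*exp(t) + exp(t), -t^2*exp(t)/2]
  [t^2*exp(t)/2 + 2*t*exp(t), -t^2*exp(t)/2 - 3*t*exp(t), -t^2*exp(t)/2 - t*exp(t) + exp(t)]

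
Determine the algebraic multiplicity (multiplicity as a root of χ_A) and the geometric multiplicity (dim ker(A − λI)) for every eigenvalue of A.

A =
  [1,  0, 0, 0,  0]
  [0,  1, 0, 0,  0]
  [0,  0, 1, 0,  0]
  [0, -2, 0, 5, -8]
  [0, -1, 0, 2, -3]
λ = 1: alg = 5, geom = 4

Step 1 — factor the characteristic polynomial to read off the algebraic multiplicities:
  χ_A(x) = (x - 1)^5

Step 2 — compute geometric multiplicities via the rank-nullity identity g(λ) = n − rank(A − λI):
  rank(A − (1)·I) = 1, so dim ker(A − (1)·I) = n − 1 = 4

Summary:
  λ = 1: algebraic multiplicity = 5, geometric multiplicity = 4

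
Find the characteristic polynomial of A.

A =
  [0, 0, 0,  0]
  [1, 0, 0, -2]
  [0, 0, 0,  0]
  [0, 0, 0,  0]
x^4

Expanding det(x·I − A) (e.g. by cofactor expansion or by noting that A is similar to its Jordan form J, which has the same characteristic polynomial as A) gives
  χ_A(x) = x^4
which factors as x^4. The eigenvalues (with algebraic multiplicities) are λ = 0 with multiplicity 4.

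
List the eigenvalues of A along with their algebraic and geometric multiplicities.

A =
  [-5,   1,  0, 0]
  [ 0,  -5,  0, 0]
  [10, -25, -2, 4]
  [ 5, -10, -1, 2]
λ = -5: alg = 2, geom = 1; λ = 0: alg = 2, geom = 1

Step 1 — factor the characteristic polynomial to read off the algebraic multiplicities:
  χ_A(x) = x^2*(x + 5)^2

Step 2 — compute geometric multiplicities via the rank-nullity identity g(λ) = n − rank(A − λI):
  rank(A − (-5)·I) = 3, so dim ker(A − (-5)·I) = n − 3 = 1
  rank(A − (0)·I) = 3, so dim ker(A − (0)·I) = n − 3 = 1

Summary:
  λ = -5: algebraic multiplicity = 2, geometric multiplicity = 1
  λ = 0: algebraic multiplicity = 2, geometric multiplicity = 1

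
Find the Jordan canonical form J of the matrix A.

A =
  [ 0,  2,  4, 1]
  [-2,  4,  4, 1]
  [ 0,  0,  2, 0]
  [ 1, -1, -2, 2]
J_3(2) ⊕ J_1(2)

The characteristic polynomial is
  det(x·I − A) = x^4 - 8*x^3 + 24*x^2 - 32*x + 16 = (x - 2)^4

Eigenvalues and multiplicities (the geometric multiplicity of λ is n − rank(A − λI), which equals the number of Jordan blocks for λ):
  λ = 2: algebraic multiplicity = 4, geometric multiplicity = 2

Determining the block sizes for each eigenvalue:
  λ = 2: with am = 4 and gm = 2, the partition is not yet determined (e.g. several partitions of 4 into 2 parts exist). Let N = A − (2)·I. Computing rank(N^1) = 2, rank(N^2) = 1, rank(N^3) = 0; the number of blocks of size ≥ j is rank(N^{j−1}) − rank(N^j), giving [2, 1, 1]. So we have 1 block(s) of size 3, 1 block(s) of size 1 → block sizes [3, 1]

Assembling the blocks gives a Jordan form
J =
  [2, 1, 0, 0]
  [0, 2, 1, 0]
  [0, 0, 2, 0]
  [0, 0, 0, 2]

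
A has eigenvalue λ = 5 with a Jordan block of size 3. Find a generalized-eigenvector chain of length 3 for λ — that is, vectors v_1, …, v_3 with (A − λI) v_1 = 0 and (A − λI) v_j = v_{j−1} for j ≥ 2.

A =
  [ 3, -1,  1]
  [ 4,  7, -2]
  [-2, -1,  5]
A Jordan chain for λ = 5 of length 3:
v_1 = (-2, 4, 0)ᵀ
v_2 = (-2, 4, -2)ᵀ
v_3 = (1, 0, 0)ᵀ

Let N = A − (5)·I. We want v_3 with N^3 v_3 = 0 but N^2 v_3 ≠ 0; then v_{j-1} := N · v_j for j = 3, …, 2.

Pick v_3 = (1, 0, 0)ᵀ.
Then v_2 = N · v_3 = (-2, 4, -2)ᵀ.
Then v_1 = N · v_2 = (-2, 4, 0)ᵀ.

Sanity check: (A − (5)·I) v_1 = (0, 0, 0)ᵀ = 0. ✓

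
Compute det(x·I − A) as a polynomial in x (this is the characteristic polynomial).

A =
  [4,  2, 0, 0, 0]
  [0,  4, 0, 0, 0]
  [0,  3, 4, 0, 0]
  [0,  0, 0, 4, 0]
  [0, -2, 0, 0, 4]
x^5 - 20*x^4 + 160*x^3 - 640*x^2 + 1280*x - 1024

Expanding det(x·I − A) (e.g. by cofactor expansion or by noting that A is similar to its Jordan form J, which has the same characteristic polynomial as A) gives
  χ_A(x) = x^5 - 20*x^4 + 160*x^3 - 640*x^2 + 1280*x - 1024
which factors as (x - 4)^5. The eigenvalues (with algebraic multiplicities) are λ = 4 with multiplicity 5.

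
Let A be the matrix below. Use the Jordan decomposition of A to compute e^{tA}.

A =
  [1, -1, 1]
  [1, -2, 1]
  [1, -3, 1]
e^{tA} =
  [t^2/2 + t + 1, -t^2 - t, t^2/2 + t]
  [t, 1 - 2*t, t]
  [-t^2/2 + t, t^2 - 3*t, -t^2/2 + t + 1]

Strategy: write A = P · J · P⁻¹ where J is a Jordan canonical form, so e^{tA} = P · e^{tJ} · P⁻¹, and e^{tJ} can be computed block-by-block.

A has Jordan form
J =
  [0, 1, 0]
  [0, 0, 1]
  [0, 0, 0]
(up to reordering of blocks).

Per-block formulas:
  For a 3×3 Jordan block J_3(0): exp(t · J_3(0)) = e^(0t)·(I + t·N + (t^2/2)·N^2), where N is the 3×3 nilpotent shift.

After assembling e^{tJ} and conjugating by P, we get:

e^{tA} =
  [t^2/2 + t + 1, -t^2 - t, t^2/2 + t]
  [t, 1 - 2*t, t]
  [-t^2/2 + t, t^2 - 3*t, -t^2/2 + t + 1]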